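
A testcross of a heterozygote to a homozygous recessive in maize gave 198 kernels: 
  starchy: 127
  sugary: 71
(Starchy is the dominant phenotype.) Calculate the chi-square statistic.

A testcross of a heterozygote (Aa × aa) gives a 1:1 phenotypic ratio.
The 1:1 ratio has 2 parts, so with N = 198 the expected counts are:
  starchy: 198 × 1/2 = 99
  sugary: 198 × 1/2 = 99
χ² = Σ (O − E)² / E
  starchy: (127 − 99)² / 99 = 7.9192
  sugary: (71 − 99)² / 99 = 7.9192
χ² = 7.9192 + 7.9192 = 15.8384 ≈ 15.838

15.838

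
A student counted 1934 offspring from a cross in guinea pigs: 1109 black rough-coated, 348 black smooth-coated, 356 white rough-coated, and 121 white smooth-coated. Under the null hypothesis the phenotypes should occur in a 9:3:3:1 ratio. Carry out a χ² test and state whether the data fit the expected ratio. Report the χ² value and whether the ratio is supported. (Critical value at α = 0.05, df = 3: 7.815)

Expected counts for N = 1934 under a 9:3:3:1 ratio (total parts = 16):
  black rough-coated: 1934 × 9/16 = 1087.875
  black smooth-coated: 1934 × 3/16 = 362.625
  white rough-coated: 1934 × 3/16 = 362.625
  white smooth-coated: 1934 × 1/16 = 120.875
χ² = Σ (O − E)² / E
  black rough-coated: (1109 − 1087.875)² / 1087.875 = 0.4102
  black smooth-coated: (348 − 362.625)² / 362.625 = 0.5898
  white rough-coated: (356 − 362.625)² / 362.625 = 0.1210
  white smooth-coated: (121 − 120.875)² / 120.875 = 0.0001
χ² = 0.4102 + 0.5898 + 0.1210 + 0.0001 = 1.1211 ≈ 1.121
Degrees of freedom = 4 − 1 = 3; critical value at α = 0.05 is 7.815.
Since 1.121 < 7.815, we fail to reject the null hypothesis — the data are consistent with the 9:3:3:1 ratio.

1.121; consistent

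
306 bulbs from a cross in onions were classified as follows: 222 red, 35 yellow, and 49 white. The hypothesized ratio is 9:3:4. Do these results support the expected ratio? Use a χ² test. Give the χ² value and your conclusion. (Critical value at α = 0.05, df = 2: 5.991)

33.063; not consistent

The 9:3:4 ratio has 16 parts, so with N = 306 the expected counts are:
  red: 306 × 9/16 = 172.125
  yellow: 306 × 3/16 = 57.375
  white: 306 × 4/16 = 76.5
χ² = Σ (O − E)² / E
  red: (222 − 172.125)² / 172.125 = 14.4518
  yellow: (35 − 57.375)² / 57.375 = 8.7258
  white: (49 − 76.5)² / 76.5 = 9.8856
χ² = 14.4518 + 8.7258 + 9.8856 = 33.0632 ≈ 33.063
Degrees of freedom = 3 − 1 = 2; critical value at α = 0.05 is 5.991.
Since 33.063 > 5.991, we reject the null hypothesis — the data do not fit the 9:3:4 ratio.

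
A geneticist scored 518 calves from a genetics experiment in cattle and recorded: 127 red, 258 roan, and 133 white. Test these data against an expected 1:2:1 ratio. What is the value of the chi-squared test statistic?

Expected counts for N = 518 under a 1:2:1 ratio (total parts = 4):
  red: 518 × 1/4 = 129.5
  roan: 518 × 2/4 = 259
  white: 518 × 1/4 = 129.5
χ² = Σ (O − E)² / E
  red: (127 − 129.5)² / 129.5 = 0.0483
  roan: (258 − 259)² / 259 = 0.0039
  white: (133 − 129.5)² / 129.5 = 0.0946
χ² = 0.0483 + 0.0039 + 0.0946 = 0.1468 ≈ 0.147

0.147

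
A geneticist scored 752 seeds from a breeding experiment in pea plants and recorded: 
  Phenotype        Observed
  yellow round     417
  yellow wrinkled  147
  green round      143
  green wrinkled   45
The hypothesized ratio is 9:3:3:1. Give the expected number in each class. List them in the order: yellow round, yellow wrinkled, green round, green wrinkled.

Under the 9:3:3:1 hypothesis (Σ ratio = 16, N = 752):
  yellow round: 752 × 9/16 = 423
  yellow wrinkled: 752 × 3/16 = 141
  green round: 752 × 3/16 = 141
  green wrinkled: 752 × 1/16 = 47

423, 141, 141, 47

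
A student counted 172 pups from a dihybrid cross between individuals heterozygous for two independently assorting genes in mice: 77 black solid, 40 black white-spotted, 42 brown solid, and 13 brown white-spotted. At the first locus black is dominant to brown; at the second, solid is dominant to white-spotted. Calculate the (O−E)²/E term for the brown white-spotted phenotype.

0.471

A dihybrid F₂ with independent assortment and complete dominance at both loci gives a 9:3:3:1 phenotypic ratio.
Under the 9:3:3:1 hypothesis (Σ ratio = 16, N = 172):
  black solid: 172 × 9/16 = 96.75
  black white-spotted: 172 × 3/16 = 32.25
  brown solid: 172 × 3/16 = 32.25
  brown white-spotted: 172 × 1/16 = 10.75
Contribution of brown white-spotted: (13 − 10.75)² / 10.75 = 0.4709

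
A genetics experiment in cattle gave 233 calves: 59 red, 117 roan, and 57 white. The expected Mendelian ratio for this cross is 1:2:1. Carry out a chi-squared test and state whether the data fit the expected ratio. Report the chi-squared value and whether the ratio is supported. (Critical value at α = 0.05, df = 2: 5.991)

0.039; consistent

Under the 1:2:1 hypothesis (Σ ratio = 4, N = 233):
  red: 233 × 1/4 = 58.25
  roan: 233 × 2/4 = 116.5
  white: 233 × 1/4 = 58.25
χ² = Σ (O − E)² / E
  red: (59 − 58.25)² / 58.25 = 0.0097
  roan: (117 − 116.5)² / 116.5 = 0.0021
  white: (57 − 58.25)² / 58.25 = 0.0268
χ² = 0.0097 + 0.0021 + 0.0268 = 0.0386 ≈ 0.039
Degrees of freedom = 3 − 1 = 2; critical value at α = 0.05 is 5.991.
Since 0.039 < 5.991, we fail to reject the null hypothesis — the data are consistent with the 1:2:1 ratio.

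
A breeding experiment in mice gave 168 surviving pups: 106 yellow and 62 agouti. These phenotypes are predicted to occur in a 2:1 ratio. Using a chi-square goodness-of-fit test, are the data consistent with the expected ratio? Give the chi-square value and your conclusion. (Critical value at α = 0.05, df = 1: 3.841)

0.964; consistent

Total ratio parts = 3. Expected numbers out of 168:
  yellow: 168 × 2/3 = 112
  agouti: 168 × 1/3 = 56
χ² = Σ (O − E)² / E
  yellow: (106 − 112)² / 112 = 0.3214
  agouti: (62 − 56)² / 56 = 0.6429
χ² = 0.3214 + 0.6429 = 0.9643 ≈ 0.964
Degrees of freedom = 2 − 1 = 1; critical value at α = 0.05 is 3.841.
Since 0.964 < 3.841, we fail to reject the null hypothesis — the data are consistent with the 2:1 ratio.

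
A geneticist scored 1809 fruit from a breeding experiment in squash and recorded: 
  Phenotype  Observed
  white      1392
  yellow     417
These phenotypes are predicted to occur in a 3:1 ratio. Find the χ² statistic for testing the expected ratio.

The 3:1 ratio has 4 parts, so with N = 1809 the expected counts are:
  white: 1809 × 3/4 = 1356.75
  yellow: 1809 × 1/4 = 452.25
χ² = Σ (O − E)² / E
  white: (1392 − 1356.75)² / 1356.75 = 0.9158
  yellow: (417 − 452.25)² / 452.25 = 2.7475
χ² = 0.9158 + 2.7475 = 3.6633 ≈ 3.663

3.663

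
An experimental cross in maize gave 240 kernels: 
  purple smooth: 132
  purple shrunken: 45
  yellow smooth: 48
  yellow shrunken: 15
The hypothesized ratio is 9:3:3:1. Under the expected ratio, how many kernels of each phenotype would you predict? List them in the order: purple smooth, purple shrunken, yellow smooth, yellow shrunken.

The 9:3:3:1 ratio has 16 parts, so with N = 240 the expected counts are:
  purple smooth: 240 × 9/16 = 135
  purple shrunken: 240 × 3/16 = 45
  yellow smooth: 240 × 3/16 = 45
  yellow shrunken: 240 × 1/16 = 15

135, 45, 45, 15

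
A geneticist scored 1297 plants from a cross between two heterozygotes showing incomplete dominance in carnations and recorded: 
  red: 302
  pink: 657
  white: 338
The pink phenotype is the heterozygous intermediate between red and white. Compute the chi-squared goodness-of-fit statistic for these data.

2.221

With incomplete dominance, a heterozygote × heterozygote cross gives a 1:2:1 phenotypic ratio.
Expected counts for N = 1297 under a 1:2:1 ratio (total parts = 4):
  red: 1297 × 1/4 = 324.25
  pink: 1297 × 2/4 = 648.5
  white: 1297 × 1/4 = 324.25
χ² = Σ (O − E)² / E
  red: (302 − 324.25)² / 324.25 = 1.5268
  pink: (657 − 648.5)² / 648.5 = 0.1114
  white: (338 − 324.25)² / 324.25 = 0.5831
χ² = 1.5268 + 0.1114 + 0.5831 = 2.2213 ≈ 2.221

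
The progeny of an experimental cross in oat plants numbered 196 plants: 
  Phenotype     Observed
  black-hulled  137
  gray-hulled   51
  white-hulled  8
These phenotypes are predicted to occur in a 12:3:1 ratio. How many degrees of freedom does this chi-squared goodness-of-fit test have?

A goodness-of-fit test with 3 phenotype classes has df = 3 − 1 = 2.

2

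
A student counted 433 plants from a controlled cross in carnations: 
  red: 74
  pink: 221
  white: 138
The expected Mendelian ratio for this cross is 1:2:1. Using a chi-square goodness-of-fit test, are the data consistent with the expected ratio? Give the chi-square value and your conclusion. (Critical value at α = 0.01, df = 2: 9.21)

19.106; not consistent

Total ratio parts = 4. Expected numbers out of 433:
  red: 433 × 1/4 = 108.25
  pink: 433 × 2/4 = 216.5
  white: 433 × 1/4 = 108.25
χ² = Σ (O − E)² / E
  red: (74 − 108.25)² / 108.25 = 10.8366
  pink: (221 − 216.5)² / 216.5 = 0.0935
  white: (138 − 108.25)² / 108.25 = 8.1761
χ² = 10.8366 + 0.0935 + 8.1761 = 19.1062 ≈ 19.106
Degrees of freedom = 3 − 1 = 2; critical value at α = 0.01 is 9.21.
Since 19.106 > 9.21, we reject the null hypothesis — the data do not fit the 1:2:1 ratio.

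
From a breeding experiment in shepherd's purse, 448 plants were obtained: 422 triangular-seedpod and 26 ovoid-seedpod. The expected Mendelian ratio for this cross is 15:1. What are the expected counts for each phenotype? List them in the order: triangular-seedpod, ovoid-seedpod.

420, 28

Total ratio parts = 16. Expected numbers out of 448:
  triangular-seedpod: 448 × 15/16 = 420
  ovoid-seedpod: 448 × 1/16 = 28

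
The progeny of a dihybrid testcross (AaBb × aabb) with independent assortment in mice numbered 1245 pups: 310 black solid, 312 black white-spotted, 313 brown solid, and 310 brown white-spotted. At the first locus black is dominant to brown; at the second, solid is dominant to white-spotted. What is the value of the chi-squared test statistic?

A dihybrid testcross with independent assortment gives a 1:1:1:1 ratio.
Total ratio parts = 4. Expected numbers out of 1245:
  black solid: 1245 × 1/4 = 311.25
  black white-spotted: 1245 × 1/4 = 311.25
  brown solid: 1245 × 1/4 = 311.25
  brown white-spotted: 1245 × 1/4 = 311.25
χ² = Σ (O − E)² / E
  black solid: (310 − 311.25)² / 311.25 = 0.0050
  black white-spotted: (312 − 311.25)² / 311.25 = 0.0018
  brown solid: (313 − 311.25)² / 311.25 = 0.0098
  brown white-spotted: (310 − 311.25)² / 311.25 = 0.0050
χ² = 0.0050 + 0.0018 + 0.0098 + 0.0050 = 0.0216 ≈ 0.022

0.022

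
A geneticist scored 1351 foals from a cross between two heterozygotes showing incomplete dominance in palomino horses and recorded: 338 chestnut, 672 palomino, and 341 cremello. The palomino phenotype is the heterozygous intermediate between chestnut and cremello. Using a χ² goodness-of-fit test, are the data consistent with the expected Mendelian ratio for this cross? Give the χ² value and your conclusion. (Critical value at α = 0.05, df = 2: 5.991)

With incomplete dominance, a heterozygote × heterozygote cross gives a 1:2:1 phenotypic ratio.
Under the 1:2:1 hypothesis (Σ ratio = 4, N = 1351):
  chestnut: 1351 × 1/4 = 337.75
  palomino: 1351 × 2/4 = 675.5
  cremello: 1351 × 1/4 = 337.75
χ² = Σ (O − E)² / E
  chestnut: (338 − 337.75)² / 337.75 = 0.0002
  palomino: (672 − 675.5)² / 675.5 = 0.0181
  cremello: (341 − 337.75)² / 337.75 = 0.0313
χ² = 0.0002 + 0.0181 + 0.0313 = 0.0496 ≈ 0.050
Degrees of freedom = 3 − 1 = 2; critical value at α = 0.05 is 5.991.
Since 0.050 < 5.991, we fail to reject the null hypothesis — the data are consistent with the 1:2:1 ratio.

0.050; consistent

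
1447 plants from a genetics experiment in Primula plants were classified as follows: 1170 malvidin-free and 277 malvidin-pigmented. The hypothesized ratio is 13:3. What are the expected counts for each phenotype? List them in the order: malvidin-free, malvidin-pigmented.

1175.6875, 271.3125

Under the 13:3 hypothesis (Σ ratio = 16, N = 1447):
  malvidin-free: 1447 × 13/16 = 1175.6875
  malvidin-pigmented: 1447 × 3/16 = 271.3125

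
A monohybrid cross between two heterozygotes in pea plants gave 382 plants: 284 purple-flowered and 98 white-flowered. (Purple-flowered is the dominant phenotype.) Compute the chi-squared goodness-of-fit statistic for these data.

0.087

For a monohybrid cross between heterozygotes with complete dominance, the expected phenotypic ratio is 3:1.
The 3:1 ratio has 4 parts, so with N = 382 the expected counts are:
  purple-flowered: 382 × 3/4 = 286.5
  white-flowered: 382 × 1/4 = 95.5
χ² = Σ (O − E)² / E
  purple-flowered: (284 − 286.5)² / 286.5 = 0.0218
  white-flowered: (98 − 95.5)² / 95.5 = 0.0654
χ² = 0.0218 + 0.0654 = 0.0872 ≈ 0.087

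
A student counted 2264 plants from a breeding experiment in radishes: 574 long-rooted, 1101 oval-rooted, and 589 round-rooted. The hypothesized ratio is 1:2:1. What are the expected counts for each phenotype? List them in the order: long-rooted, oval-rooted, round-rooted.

Total ratio parts = 4. Expected numbers out of 2264:
  long-rooted: 2264 × 1/4 = 566
  oval-rooted: 2264 × 2/4 = 1132
  round-rooted: 2264 × 1/4 = 566

566, 1132, 566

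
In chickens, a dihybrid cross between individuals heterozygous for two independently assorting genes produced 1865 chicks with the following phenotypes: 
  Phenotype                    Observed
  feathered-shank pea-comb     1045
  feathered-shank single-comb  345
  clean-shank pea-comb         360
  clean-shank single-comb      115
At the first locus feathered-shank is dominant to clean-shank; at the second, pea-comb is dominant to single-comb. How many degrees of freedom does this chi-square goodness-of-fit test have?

3

A dihybrid F₂ with independent assortment and complete dominance at both loci gives a 9:3:3:1 phenotypic ratio.
A goodness-of-fit test with 4 phenotype classes has df = 4 − 1 = 3.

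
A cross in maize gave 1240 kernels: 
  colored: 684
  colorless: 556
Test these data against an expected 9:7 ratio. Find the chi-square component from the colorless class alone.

The 9:7 ratio has 16 parts, so with N = 1240 the expected counts are:
  colored: 1240 × 9/16 = 697.5
  colorless: 1240 × 7/16 = 542.5
Contribution of colorless: (556 − 542.5)² / 542.5 = 0.3359

0.336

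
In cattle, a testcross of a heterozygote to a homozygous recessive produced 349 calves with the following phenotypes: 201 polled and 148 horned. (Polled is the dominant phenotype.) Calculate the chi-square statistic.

A testcross of a heterozygote (Aa × aa) gives a 1:1 phenotypic ratio.
Total ratio parts = 2. Expected numbers out of 349:
  polled: 349 × 1/2 = 174.5
  horned: 349 × 1/2 = 174.5
χ² = Σ (O − E)² / E
  polled: (201 − 174.5)² / 174.5 = 4.0244
  horned: (148 − 174.5)² / 174.5 = 4.0244
χ² = 4.0244 + 4.0244 = 8.0488 ≈ 8.049

8.049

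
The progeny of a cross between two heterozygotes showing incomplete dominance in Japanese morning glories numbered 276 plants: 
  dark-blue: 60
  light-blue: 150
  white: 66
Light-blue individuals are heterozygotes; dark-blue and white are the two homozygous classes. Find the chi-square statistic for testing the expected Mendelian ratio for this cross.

2.348

With incomplete dominance, a heterozygote × heterozygote cross gives a 1:2:1 phenotypic ratio.
The 1:2:1 ratio has 4 parts, so with N = 276 the expected counts are:
  dark-blue: 276 × 1/4 = 69
  light-blue: 276 × 2/4 = 138
  white: 276 × 1/4 = 69
χ² = Σ (O − E)² / E
  dark-blue: (60 − 69)² / 69 = 1.1739
  light-blue: (150 − 138)² / 138 = 1.0435
  white: (66 − 69)² / 69 = 0.1304
χ² = 1.1739 + 1.0435 + 0.1304 = 2.3478 ≈ 2.348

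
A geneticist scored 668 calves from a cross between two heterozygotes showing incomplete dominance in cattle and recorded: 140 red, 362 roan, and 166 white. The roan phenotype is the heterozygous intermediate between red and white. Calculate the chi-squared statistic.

6.719

With incomplete dominance, a heterozygote × heterozygote cross gives a 1:2:1 phenotypic ratio.
Total ratio parts = 4. Expected numbers out of 668:
  red: 668 × 1/4 = 167
  roan: 668 × 2/4 = 334
  white: 668 × 1/4 = 167
χ² = Σ (O − E)² / E
  red: (140 − 167)² / 167 = 4.3653
  roan: (362 − 334)² / 334 = 2.3473
  white: (166 − 167)² / 167 = 0.0060
χ² = 4.3653 + 2.3473 + 0.0060 = 6.7186 ≈ 6.719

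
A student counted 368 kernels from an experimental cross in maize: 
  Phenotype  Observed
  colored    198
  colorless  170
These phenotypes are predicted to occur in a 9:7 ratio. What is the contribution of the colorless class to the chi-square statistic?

0.503

Total ratio parts = 16. Expected numbers out of 368:
  colored: 368 × 9/16 = 207
  colorless: 368 × 7/16 = 161
Contribution of colorless: (170 − 161)² / 161 = 0.5031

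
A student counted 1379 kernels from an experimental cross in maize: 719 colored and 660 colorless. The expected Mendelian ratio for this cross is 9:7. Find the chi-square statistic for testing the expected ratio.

9.469

The 9:7 ratio has 16 parts, so with N = 1379 the expected counts are:
  colored: 1379 × 9/16 = 775.6875
  colorless: 1379 × 7/16 = 603.3125
χ² = Σ (O − E)² / E
  colored: (719 − 775.6875)² / 775.6875 = 4.1427
  colorless: (660 − 603.3125)² / 603.3125 = 5.3264
χ² = 4.1427 + 5.3264 = 9.4691 ≈ 9.469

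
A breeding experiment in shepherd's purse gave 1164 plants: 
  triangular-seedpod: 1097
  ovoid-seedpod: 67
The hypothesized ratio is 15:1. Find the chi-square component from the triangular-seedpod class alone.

Under the 15:1 hypothesis (Σ ratio = 16, N = 1164):
  triangular-seedpod: 1164 × 15/16 = 1091.25
  ovoid-seedpod: 1164 × 1/16 = 72.75
Contribution of triangular-seedpod: (1097 − 1091.25)² / 1091.25 = 0.0303

0.030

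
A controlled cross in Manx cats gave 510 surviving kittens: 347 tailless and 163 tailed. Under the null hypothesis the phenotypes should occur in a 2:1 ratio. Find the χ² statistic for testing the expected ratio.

The 2:1 ratio has 3 parts, so with N = 510 the expected counts are:
  tailless: 510 × 2/3 = 340
  tailed: 510 × 1/3 = 170
χ² = Σ (O − E)² / E
  tailless: (347 − 340)² / 340 = 0.1441
  tailed: (163 − 170)² / 170 = 0.2882
χ² = 0.1441 + 0.2882 = 0.4323 ≈ 0.432

0.432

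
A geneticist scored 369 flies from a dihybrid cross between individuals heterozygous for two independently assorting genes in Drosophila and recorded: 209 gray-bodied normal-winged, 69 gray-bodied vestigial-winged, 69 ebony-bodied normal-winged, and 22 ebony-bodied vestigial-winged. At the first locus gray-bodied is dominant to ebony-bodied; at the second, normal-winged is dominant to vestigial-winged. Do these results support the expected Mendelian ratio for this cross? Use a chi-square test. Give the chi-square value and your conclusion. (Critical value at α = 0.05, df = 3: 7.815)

A dihybrid F₂ with independent assortment and complete dominance at both loci gives a 9:3:3:1 phenotypic ratio.
The 9:3:3:1 ratio has 16 parts, so with N = 369 the expected counts are:
  gray-bodied normal-winged: 369 × 9/16 = 207.5625
  gray-bodied vestigial-winged: 369 × 3/16 = 69.1875
  ebony-bodied normal-winged: 369 × 3/16 = 69.1875
  ebony-bodied vestigial-winged: 369 × 1/16 = 23.0625
χ² = Σ (O − E)² / E
  gray-bodied normal-winged: (209 − 207.5625)² / 207.5625 = 0.0100
  gray-bodied vestigial-winged: (69 − 69.1875)² / 69.1875 = 0.0005
  ebony-bodied normal-winged: (69 − 69.1875)² / 69.1875 = 0.0005
  ebony-bodied vestigial-winged: (22 − 23.0625)² / 23.0625 = 0.0489
χ² = 0.0100 + 0.0005 + 0.0005 + 0.0489 = 0.0599 ≈ 0.060
Degrees of freedom = 4 − 1 = 3; critical value at α = 0.05 is 7.815.
Since 0.060 < 7.815, we fail to reject the null hypothesis — the data are consistent with the 9:3:3:1 ratio.

0.060; consistent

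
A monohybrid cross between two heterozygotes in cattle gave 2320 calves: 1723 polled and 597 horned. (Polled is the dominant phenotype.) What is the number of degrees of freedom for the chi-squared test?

1

For a monohybrid cross between heterozygotes with complete dominance, the expected phenotypic ratio is 3:1.
A goodness-of-fit test with 2 phenotype classes has df = 2 − 1 = 1.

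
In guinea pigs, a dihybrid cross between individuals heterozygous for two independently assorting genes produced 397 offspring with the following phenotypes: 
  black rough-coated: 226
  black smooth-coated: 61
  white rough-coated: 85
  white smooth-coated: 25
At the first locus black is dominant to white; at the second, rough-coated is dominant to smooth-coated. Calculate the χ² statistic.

A dihybrid F₂ with independent assortment and complete dominance at both loci gives a 9:3:3:1 phenotypic ratio.
Total ratio parts = 16. Expected numbers out of 397:
  black rough-coated: 397 × 9/16 = 223.3125
  black smooth-coated: 397 × 3/16 = 74.4375
  white rough-coated: 397 × 3/16 = 74.4375
  white smooth-coated: 397 × 1/16 = 24.8125
χ² = Σ (O − E)² / E
  black rough-coated: (226 − 223.3125)² / 223.3125 = 0.0323
  black smooth-coated: (61 − 74.4375)² / 74.4375 = 2.4257
  white rough-coated: (85 − 74.4375)² / 74.4375 = 1.4988
  white smooth-coated: (25 − 24.8125)² / 24.8125 = 0.0014
χ² = 0.0323 + 2.4257 + 1.4988 + 0.0014 = 3.9582 ≈ 3.958

3.958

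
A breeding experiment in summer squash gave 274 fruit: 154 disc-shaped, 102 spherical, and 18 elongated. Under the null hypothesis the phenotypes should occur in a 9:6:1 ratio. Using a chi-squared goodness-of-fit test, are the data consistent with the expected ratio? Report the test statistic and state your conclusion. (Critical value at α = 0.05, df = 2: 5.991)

The 9:6:1 ratio has 16 parts, so with N = 274 the expected counts are:
  disc-shaped: 274 × 9/16 = 154.125
  spherical: 274 × 6/16 = 102.75
  elongated: 274 × 1/16 = 17.125
χ² = Σ (O − E)² / E
  disc-shaped: (154 − 154.125)² / 154.125 = 0.0001
  spherical: (102 − 102.75)² / 102.75 = 0.0055
  elongated: (18 − 17.125)² / 17.125 = 0.0447
χ² = 0.0001 + 0.0055 + 0.0447 = 0.0503 ≈ 0.050
Degrees of freedom = 3 − 1 = 2; critical value at α = 0.05 is 5.991.
Since 0.050 < 5.991, we fail to reject the null hypothesis — the data are consistent with the 9:6:1 ratio.

0.050; consistent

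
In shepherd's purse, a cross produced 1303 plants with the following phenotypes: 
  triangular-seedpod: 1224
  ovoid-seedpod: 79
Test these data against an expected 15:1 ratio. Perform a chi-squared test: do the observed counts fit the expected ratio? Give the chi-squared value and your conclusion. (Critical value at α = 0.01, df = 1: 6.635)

Expected counts for N = 1303 under a 15:1 ratio (total parts = 16):
  triangular-seedpod: 1303 × 15/16 = 1221.5625
  ovoid-seedpod: 1303 × 1/16 = 81.4375
χ² = Σ (O − E)² / E
  triangular-seedpod: (1224 − 1221.5625)² / 1221.5625 = 0.0049
  ovoid-seedpod: (79 − 81.4375)² / 81.4375 = 0.0730
χ² = 0.0049 + 0.0730 = 0.0779 ≈ 0.078
Degrees of freedom = 2 − 1 = 1; critical value at α = 0.01 is 6.635.
Since 0.078 < 6.635, we fail to reject the null hypothesis — the data are consistent with the 15:1 ratio.

0.078; consistent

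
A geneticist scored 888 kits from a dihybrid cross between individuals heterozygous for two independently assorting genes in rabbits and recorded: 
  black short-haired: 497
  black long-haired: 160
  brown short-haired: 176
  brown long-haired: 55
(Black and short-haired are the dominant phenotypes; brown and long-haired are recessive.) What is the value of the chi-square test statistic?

A dihybrid F₂ with independent assortment and complete dominance at both loci gives a 9:3:3:1 phenotypic ratio.
Under the 9:3:3:1 hypothesis (Σ ratio = 16, N = 888):
  black short-haired: 888 × 9/16 = 499.5
  black long-haired: 888 × 3/16 = 166.5
  brown short-haired: 888 × 3/16 = 166.5
  brown long-haired: 888 × 1/16 = 55.5
χ² = Σ (O − E)² / E
  black short-haired: (497 − 499.5)² / 499.5 = 0.0125
  black long-haired: (160 − 166.5)² / 166.5 = 0.2538
  brown short-haired: (176 − 166.5)² / 166.5 = 0.5420
  brown long-haired: (55 − 55.5)² / 55.5 = 0.0045
χ² = 0.0125 + 0.2538 + 0.5420 + 0.0045 = 0.8128 ≈ 0.813

0.813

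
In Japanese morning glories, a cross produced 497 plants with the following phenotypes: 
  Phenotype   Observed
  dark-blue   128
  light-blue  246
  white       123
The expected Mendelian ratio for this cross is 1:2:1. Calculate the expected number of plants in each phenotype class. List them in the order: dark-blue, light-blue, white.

124.25, 248.5, 124.25

Under the 1:2:1 hypothesis (Σ ratio = 4, N = 497):
  dark-blue: 497 × 1/4 = 124.25
  light-blue: 497 × 2/4 = 248.5
  white: 497 × 1/4 = 124.25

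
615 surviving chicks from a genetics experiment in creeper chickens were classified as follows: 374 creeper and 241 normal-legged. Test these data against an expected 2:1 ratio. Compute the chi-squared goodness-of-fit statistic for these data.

9.483

The 2:1 ratio has 3 parts, so with N = 615 the expected counts are:
  creeper: 615 × 2/3 = 410
  normal-legged: 615 × 1/3 = 205
χ² = Σ (O − E)² / E
  creeper: (374 − 410)² / 410 = 3.1610
  normal-legged: (241 − 205)² / 205 = 6.3220
χ² = 3.1610 + 6.3220 = 9.483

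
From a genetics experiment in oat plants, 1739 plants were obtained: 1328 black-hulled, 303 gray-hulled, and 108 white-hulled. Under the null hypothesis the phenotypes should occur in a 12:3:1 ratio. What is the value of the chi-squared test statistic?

The 12:3:1 ratio has 16 parts, so with N = 1739 the expected counts are:
  black-hulled: 1739 × 12/16 = 1304.25
  gray-hulled: 1739 × 3/16 = 326.0625
  white-hulled: 1739 × 1/16 = 108.6875
χ² = Σ (O − E)² / E
  black-hulled: (1328 − 1304.25)² / 1304.25 = 0.4325
  gray-hulled: (303 − 326.0625)² / 326.0625 = 1.6312
  white-hulled: (108 − 108.6875)² / 108.6875 = 0.0043
χ² = 0.4325 + 1.6312 + 0.0043 = 2.068

2.068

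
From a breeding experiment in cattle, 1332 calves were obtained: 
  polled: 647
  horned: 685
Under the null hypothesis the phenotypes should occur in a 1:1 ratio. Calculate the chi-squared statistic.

Under the 1:1 hypothesis (Σ ratio = 2, N = 1332):
  polled: 1332 × 1/2 = 666
  horned: 1332 × 1/2 = 666
χ² = Σ (O − E)² / E
  polled: (647 − 666)² / 666 = 0.5420
  horned: (685 − 666)² / 666 = 0.5420
χ² = 0.5420 + 0.5420 = 1.084

1.084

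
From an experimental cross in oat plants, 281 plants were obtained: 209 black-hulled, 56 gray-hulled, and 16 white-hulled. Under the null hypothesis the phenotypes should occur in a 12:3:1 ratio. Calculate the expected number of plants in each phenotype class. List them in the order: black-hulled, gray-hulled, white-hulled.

210.75, 52.6875, 17.5625

Total ratio parts = 16. Expected numbers out of 281:
  black-hulled: 281 × 12/16 = 210.75
  gray-hulled: 281 × 3/16 = 52.6875
  white-hulled: 281 × 1/16 = 17.5625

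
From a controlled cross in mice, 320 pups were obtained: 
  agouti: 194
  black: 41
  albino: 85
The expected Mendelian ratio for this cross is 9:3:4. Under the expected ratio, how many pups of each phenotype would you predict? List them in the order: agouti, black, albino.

180, 60, 80

Under the 9:3:4 hypothesis (Σ ratio = 16, N = 320):
  agouti: 320 × 9/16 = 180
  black: 320 × 3/16 = 60
  albino: 320 × 4/16 = 80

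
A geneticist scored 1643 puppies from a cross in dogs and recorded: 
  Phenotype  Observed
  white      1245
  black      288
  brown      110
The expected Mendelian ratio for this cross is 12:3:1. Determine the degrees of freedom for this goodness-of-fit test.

2

A goodness-of-fit test with 3 phenotype classes has df = 3 − 1 = 2.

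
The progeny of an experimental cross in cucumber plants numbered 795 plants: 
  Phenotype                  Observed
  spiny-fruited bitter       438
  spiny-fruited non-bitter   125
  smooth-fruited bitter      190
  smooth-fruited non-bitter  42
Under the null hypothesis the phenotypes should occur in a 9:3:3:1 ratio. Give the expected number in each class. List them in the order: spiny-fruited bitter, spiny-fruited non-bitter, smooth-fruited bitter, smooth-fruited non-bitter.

Under the 9:3:3:1 hypothesis (Σ ratio = 16, N = 795):
  spiny-fruited bitter: 795 × 9/16 = 447.1875
  spiny-fruited non-bitter: 795 × 3/16 = 149.0625
  smooth-fruited bitter: 795 × 3/16 = 149.0625
  smooth-fruited non-bitter: 795 × 1/16 = 49.6875

447.1875, 149.0625, 149.0625, 49.6875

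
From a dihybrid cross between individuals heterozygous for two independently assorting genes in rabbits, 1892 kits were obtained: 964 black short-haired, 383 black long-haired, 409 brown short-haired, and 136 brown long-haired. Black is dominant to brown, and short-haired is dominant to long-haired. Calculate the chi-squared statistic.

A dihybrid F₂ with independent assortment and complete dominance at both loci gives a 9:3:3:1 phenotypic ratio.
Expected counts for N = 1892 under a 9:3:3:1 ratio (total parts = 16):
  black short-haired: 1892 × 9/16 = 1064.25
  black long-haired: 1892 × 3/16 = 354.75
  brown short-haired: 1892 × 3/16 = 354.75
  brown long-haired: 1892 × 1/16 = 118.25
χ² = Σ (O − E)² / E
  black short-haired: (964 − 1064.25)² / 1064.25 = 9.4433
  black long-haired: (383 − 354.75)² / 354.75 = 2.2496
  brown short-haired: (409 − 354.75)² / 354.75 = 8.2962
  brown long-haired: (136 − 118.25)² / 118.25 = 2.6644
χ² = 9.4433 + 2.2496 + 8.2962 + 2.6644 = 22.6535 ≈ 22.654

22.654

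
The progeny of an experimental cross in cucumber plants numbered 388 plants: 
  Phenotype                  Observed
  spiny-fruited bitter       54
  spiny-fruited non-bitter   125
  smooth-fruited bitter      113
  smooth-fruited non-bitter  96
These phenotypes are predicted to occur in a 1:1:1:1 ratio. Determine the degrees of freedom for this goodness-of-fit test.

A goodness-of-fit test with 4 phenotype classes has df = 4 − 1 = 3.

3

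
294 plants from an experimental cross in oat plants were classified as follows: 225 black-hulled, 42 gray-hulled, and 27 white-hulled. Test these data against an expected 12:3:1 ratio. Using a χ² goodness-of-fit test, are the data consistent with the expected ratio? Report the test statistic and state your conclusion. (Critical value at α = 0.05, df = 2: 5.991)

7.265; not consistent

Under the 12:3:1 hypothesis (Σ ratio = 16, N = 294):
  black-hulled: 294 × 12/16 = 220.5
  gray-hulled: 294 × 3/16 = 55.125
  white-hulled: 294 × 1/16 = 18.375
χ² = Σ (O − E)² / E
  black-hulled: (225 − 220.5)² / 220.5 = 0.0918
  gray-hulled: (42 − 55.125)² / 55.125 = 3.1250
  white-hulled: (27 − 18.375)² / 18.375 = 4.0485
χ² = 0.0918 + 3.1250 + 4.0485 = 7.2653 ≈ 7.265
Degrees of freedom = 3 − 1 = 2; critical value at α = 0.05 is 5.991.
Since 7.265 > 5.991, we reject the null hypothesis — the data do not fit the 12:3:1 ratio.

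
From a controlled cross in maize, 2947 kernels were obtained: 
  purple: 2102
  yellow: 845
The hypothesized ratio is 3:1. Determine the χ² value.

21.207

Under the 3:1 hypothesis (Σ ratio = 4, N = 2947):
  purple: 2947 × 3/4 = 2210.25
  yellow: 2947 × 1/4 = 736.75
χ² = Σ (O − E)² / E
  purple: (2102 − 2210.25)² / 2210.25 = 5.3017
  yellow: (845 − 736.75)² / 736.75 = 15.9051
χ² = 5.3017 + 15.9051 = 21.2068 ≈ 21.207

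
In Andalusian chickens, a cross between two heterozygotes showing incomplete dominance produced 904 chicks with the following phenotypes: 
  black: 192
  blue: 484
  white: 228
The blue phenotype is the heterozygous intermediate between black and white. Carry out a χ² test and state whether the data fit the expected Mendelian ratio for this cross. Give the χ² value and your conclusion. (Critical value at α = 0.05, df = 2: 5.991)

7.398; not consistent

With incomplete dominance, a heterozygote × heterozygote cross gives a 1:2:1 phenotypic ratio.
The 1:2:1 ratio has 4 parts, so with N = 904 the expected counts are:
  black: 904 × 1/4 = 226
  blue: 904 × 2/4 = 452
  white: 904 × 1/4 = 226
χ² = Σ (O − E)² / E
  black: (192 − 226)² / 226 = 5.1150
  blue: (484 − 452)² / 452 = 2.2655
  white: (228 − 226)² / 226 = 0.0177
χ² = 5.1150 + 2.2655 + 0.0177 = 7.3982 ≈ 7.398
Degrees of freedom = 3 − 1 = 2; critical value at α = 0.05 is 5.991.
Since 7.398 > 5.991, we reject the null hypothesis — the data do not fit the 1:2:1 ratio.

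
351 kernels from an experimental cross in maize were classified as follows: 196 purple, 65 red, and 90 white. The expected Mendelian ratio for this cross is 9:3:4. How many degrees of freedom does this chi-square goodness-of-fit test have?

A goodness-of-fit test with 3 phenotype classes has df = 3 − 1 = 2.

2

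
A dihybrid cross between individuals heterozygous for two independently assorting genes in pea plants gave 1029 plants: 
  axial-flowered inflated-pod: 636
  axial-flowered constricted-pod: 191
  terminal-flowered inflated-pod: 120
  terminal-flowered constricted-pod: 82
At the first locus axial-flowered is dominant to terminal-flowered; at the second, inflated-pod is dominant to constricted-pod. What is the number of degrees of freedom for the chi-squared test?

A dihybrid F₂ with independent assortment and complete dominance at both loci gives a 9:3:3:1 phenotypic ratio.
A goodness-of-fit test with 4 phenotype classes has df = 4 − 1 = 3.

3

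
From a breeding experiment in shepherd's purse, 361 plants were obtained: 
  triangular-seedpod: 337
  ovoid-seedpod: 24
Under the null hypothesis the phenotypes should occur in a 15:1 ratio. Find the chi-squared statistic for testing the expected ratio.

Total ratio parts = 16. Expected numbers out of 361:
  triangular-seedpod: 361 × 15/16 = 338.4375
  ovoid-seedpod: 361 × 1/16 = 22.5625
χ² = Σ (O − E)² / E
  triangular-seedpod: (337 − 338.4375)² / 338.4375 = 0.0061
  ovoid-seedpod: (24 − 22.5625)² / 22.5625 = 0.0916
χ² = 0.0061 + 0.0916 = 0.0977 ≈ 0.098

0.098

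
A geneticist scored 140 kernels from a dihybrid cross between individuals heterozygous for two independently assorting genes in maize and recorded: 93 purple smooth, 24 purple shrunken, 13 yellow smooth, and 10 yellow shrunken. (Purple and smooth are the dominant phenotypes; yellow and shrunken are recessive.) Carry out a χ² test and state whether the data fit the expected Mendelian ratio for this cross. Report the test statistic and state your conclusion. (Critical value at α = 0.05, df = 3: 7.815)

A dihybrid F₂ with independent assortment and complete dominance at both loci gives a 9:3:3:1 phenotypic ratio.
The 9:3:3:1 ratio has 16 parts, so with N = 140 the expected counts are:
  purple smooth: 140 × 9/16 = 78.75
  purple shrunken: 140 × 3/16 = 26.25
  yellow smooth: 140 × 3/16 = 26.25
  yellow shrunken: 140 × 1/16 = 8.75
χ² = Σ (O − E)² / E
  purple smooth: (93 − 78.75)² / 78.75 = 2.5786
  purple shrunken: (24 − 26.25)² / 26.25 = 0.1929
  yellow smooth: (13 − 26.25)² / 26.25 = 6.6881
  yellow shrunken: (10 − 8.75)² / 8.75 = 0.1786
χ² = 2.5786 + 0.1929 + 6.6881 + 0.1786 = 9.6382 ≈ 9.638
Degrees of freedom = 4 − 1 = 3; critical value at α = 0.05 is 7.815.
Since 9.638 > 7.815, we reject the null hypothesis — the data do not fit the 9:3:3:1 ratio.

9.638; not consistent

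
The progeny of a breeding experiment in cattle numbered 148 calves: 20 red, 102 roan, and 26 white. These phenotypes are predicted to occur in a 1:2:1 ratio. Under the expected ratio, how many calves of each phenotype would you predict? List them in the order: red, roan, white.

Expected counts for N = 148 under a 1:2:1 ratio (total parts = 4):
  red: 148 × 1/4 = 37
  roan: 148 × 2/4 = 74
  white: 148 × 1/4 = 37

37, 74, 37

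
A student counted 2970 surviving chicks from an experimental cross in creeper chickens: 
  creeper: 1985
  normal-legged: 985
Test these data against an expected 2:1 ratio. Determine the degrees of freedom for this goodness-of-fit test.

1

A goodness-of-fit test with 2 phenotype classes has df = 2 − 1 = 1.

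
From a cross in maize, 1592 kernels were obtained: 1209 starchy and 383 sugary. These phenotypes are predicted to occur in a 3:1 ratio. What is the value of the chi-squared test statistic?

0.754

The 3:1 ratio has 4 parts, so with N = 1592 the expected counts are:
  starchy: 1592 × 3/4 = 1194
  sugary: 1592 × 1/4 = 398
χ² = Σ (O − E)² / E
  starchy: (1209 − 1194)² / 1194 = 0.1884
  sugary: (383 − 398)² / 398 = 0.5653
χ² = 0.1884 + 0.5653 = 0.7537 ≈ 0.754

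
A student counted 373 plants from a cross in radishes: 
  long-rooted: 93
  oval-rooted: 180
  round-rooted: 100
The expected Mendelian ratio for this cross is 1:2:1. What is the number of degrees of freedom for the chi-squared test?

2

A goodness-of-fit test with 3 phenotype classes has df = 3 − 1 = 2.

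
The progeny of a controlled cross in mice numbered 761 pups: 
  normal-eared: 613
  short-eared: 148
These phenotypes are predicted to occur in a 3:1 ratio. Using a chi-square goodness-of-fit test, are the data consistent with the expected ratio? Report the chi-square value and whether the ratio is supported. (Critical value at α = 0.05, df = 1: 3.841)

Under the 3:1 hypothesis (Σ ratio = 4, N = 761):
  normal-eared: 761 × 3/4 = 570.75
  short-eared: 761 × 1/4 = 190.25
χ² = Σ (O − E)² / E
  normal-eared: (613 − 570.75)² / 570.75 = 3.1276
  short-eared: (148 − 190.25)² / 190.25 = 9.3827
χ² = 3.1276 + 9.3827 = 12.5103 ≈ 12.510
Degrees of freedom = 2 − 1 = 1; critical value at α = 0.05 is 3.841.
Since 12.510 > 3.841, we reject the null hypothesis — the data do not fit the 3:1 ratio.

12.510; not consistent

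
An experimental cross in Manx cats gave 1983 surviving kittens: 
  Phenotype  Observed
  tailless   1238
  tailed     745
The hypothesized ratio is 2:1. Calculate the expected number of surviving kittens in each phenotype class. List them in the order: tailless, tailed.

The 2:1 ratio has 3 parts, so with N = 1983 the expected counts are:
  tailless: 1983 × 2/3 = 1322
  tailed: 1983 × 1/3 = 661

1322, 661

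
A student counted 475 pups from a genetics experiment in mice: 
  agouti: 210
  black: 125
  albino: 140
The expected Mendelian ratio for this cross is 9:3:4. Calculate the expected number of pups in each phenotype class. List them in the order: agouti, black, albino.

267.1875, 89.0625, 118.75

Under the 9:3:4 hypothesis (Σ ratio = 16, N = 475):
  agouti: 475 × 9/16 = 267.1875
  black: 475 × 3/16 = 89.0625
  albino: 475 × 4/16 = 118.75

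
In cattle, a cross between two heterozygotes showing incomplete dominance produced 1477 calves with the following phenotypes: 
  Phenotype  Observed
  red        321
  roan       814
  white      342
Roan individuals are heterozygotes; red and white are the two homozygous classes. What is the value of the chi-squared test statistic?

With incomplete dominance, a heterozygote × heterozygote cross gives a 1:2:1 phenotypic ratio.
The 1:2:1 ratio has 4 parts, so with N = 1477 the expected counts are:
  red: 1477 × 1/4 = 369.25
  roan: 1477 × 2/4 = 738.5
  white: 1477 × 1/4 = 369.25
χ² = Σ (O − E)² / E
  red: (321 − 369.25)² / 369.25 = 6.3048
  roan: (814 − 738.5)² / 738.5 = 7.7187
  white: (342 − 369.25)² / 369.25 = 2.0110
χ² = 6.3048 + 7.7187 + 2.0110 = 16.0345 ≈ 16.035

16.035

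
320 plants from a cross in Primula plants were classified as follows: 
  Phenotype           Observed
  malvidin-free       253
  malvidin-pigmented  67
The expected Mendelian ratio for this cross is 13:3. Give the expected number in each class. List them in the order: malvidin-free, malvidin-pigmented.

The 13:3 ratio has 16 parts, so with N = 320 the expected counts are:
  malvidin-free: 320 × 13/16 = 260
  malvidin-pigmented: 320 × 3/16 = 60

260, 60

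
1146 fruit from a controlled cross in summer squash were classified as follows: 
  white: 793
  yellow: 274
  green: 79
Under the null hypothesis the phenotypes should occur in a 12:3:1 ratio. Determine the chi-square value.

Total ratio parts = 16. Expected numbers out of 1146:
  white: 1146 × 12/16 = 859.5
  yellow: 1146 × 3/16 = 214.875
  green: 1146 × 1/16 = 71.625
χ² = Σ (O − E)² / E
  white: (793 − 859.5)² / 859.5 = 5.1451
  yellow: (274 − 214.875)² / 214.875 = 16.2688
  green: (79 − 71.625)² / 71.625 = 0.7594
χ² = 5.1451 + 16.2688 + 0.7594 = 22.1733 ≈ 22.173

22.173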